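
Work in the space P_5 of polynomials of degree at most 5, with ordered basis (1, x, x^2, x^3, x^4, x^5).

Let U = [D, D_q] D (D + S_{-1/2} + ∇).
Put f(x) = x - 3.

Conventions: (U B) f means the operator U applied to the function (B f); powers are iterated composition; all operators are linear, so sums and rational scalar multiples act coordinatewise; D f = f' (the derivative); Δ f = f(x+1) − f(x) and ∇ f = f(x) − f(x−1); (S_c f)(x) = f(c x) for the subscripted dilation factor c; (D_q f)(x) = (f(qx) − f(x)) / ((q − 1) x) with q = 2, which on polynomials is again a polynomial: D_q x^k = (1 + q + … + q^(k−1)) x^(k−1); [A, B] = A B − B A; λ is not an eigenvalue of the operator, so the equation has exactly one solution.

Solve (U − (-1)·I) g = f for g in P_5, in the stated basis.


write g with unknown coordinates in the stated basis and equate coefficients in (U − (-1)·I) g = f
solving from the highest basis element down gives g = x - 3
check: U g = 0
so U g − (-1)·g = x - 3 = f ✓

the result is g(x) = x - 3


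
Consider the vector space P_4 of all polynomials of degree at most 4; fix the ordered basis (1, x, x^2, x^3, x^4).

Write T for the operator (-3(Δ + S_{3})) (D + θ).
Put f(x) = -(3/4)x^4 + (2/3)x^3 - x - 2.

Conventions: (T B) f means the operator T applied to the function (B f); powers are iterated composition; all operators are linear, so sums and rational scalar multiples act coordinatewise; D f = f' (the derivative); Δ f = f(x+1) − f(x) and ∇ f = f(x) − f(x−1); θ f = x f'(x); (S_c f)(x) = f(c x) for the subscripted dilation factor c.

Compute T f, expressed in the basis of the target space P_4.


D f = -3x^3 + 2x^2 - 1
θ f = -3x^4 + 2x^3 - x
(D + θ) f = -3x^4 - x^3 + 2x^2 - x - 1
Δ (D + θ) f = -12x^3 - 21x^2 - 11x - 3
S_{3} (D + θ) f = -243x^4 - 27x^3 + 18x^2 - 3x - 1
(Δ + S_{3}) (D + θ) f = -243x^4 - 39x^3 - 3x^2 - 14x - 4
(-3(Δ + S_{3})) (D + θ) f = 729x^4 + 117x^3 + 9x^2 + 42x + 12

the image equals g(x) = 729x^4 + 117x^3 + 9x^2 + 42x + 12


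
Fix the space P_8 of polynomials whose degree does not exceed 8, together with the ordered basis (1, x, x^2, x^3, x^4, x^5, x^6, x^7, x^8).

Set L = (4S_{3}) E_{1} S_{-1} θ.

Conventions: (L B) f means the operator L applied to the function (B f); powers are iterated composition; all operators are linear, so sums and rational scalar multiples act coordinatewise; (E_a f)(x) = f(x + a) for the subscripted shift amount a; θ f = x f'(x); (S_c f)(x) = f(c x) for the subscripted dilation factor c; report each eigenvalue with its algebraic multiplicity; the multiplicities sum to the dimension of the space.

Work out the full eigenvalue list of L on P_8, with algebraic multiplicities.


λ = -61236 (multiplicity 1), λ = -4860 (multiplicity 1), λ = -324 (multiplicity 1), λ = -12 (multiplicity 1), λ = 0 (multiplicity 1), λ = 72 (multiplicity 1), λ = 1296 (multiplicity 1), λ = 17496 (multiplicity 1), λ = 209952 (multiplicity 1)

image of 1: 0
image of x: -12x - 4
image of x^2: 72x^2 + 48x + 8
image of x^3: -324x^3 - 324x^2 - 108x - 12
image of x^4: 1296x^4 + 1728x^3 + 864x^2 + 192x + 16
image of x^5: -4860x^5 - 8100x^4 - 5400x^3 - 1800x^2 - 300x - 20
image of x^6: 17496x^6 + 34992x^5 + 29160x^4 + 12960x^3 + 3240x^2 + 432x + 24
image of x^7: -61236x^7 - 142884x^6 - 142884x^5 - 79380x^4 - 26460x^3 - 5292x^2 - 588x - 28
image of x^8: 209952x^8 + 559872x^7 + 653184x^6 + 435456x^5 + 181440x^4 + 48384x^3 + 8064x^2 + 768x + 32
the matrix is upper triangular; its diagonal is (0, -12, 72, -324, 1296, -4860, 17496, -61236, 209952)
for a triangular matrix the eigenvalues are the diagonal entries, with algebraic multiplicity their repetition count


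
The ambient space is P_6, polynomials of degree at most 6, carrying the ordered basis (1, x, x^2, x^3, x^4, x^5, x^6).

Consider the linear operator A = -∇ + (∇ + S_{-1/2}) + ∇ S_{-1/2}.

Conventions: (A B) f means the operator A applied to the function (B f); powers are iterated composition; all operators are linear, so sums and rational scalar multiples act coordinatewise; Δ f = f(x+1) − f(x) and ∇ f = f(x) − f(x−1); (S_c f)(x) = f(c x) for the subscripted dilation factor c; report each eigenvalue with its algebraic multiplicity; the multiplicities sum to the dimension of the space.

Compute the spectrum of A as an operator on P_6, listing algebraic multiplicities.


λ = -1/2 (multiplicity 1), λ = -1/8 (multiplicity 1), λ = -1/32 (multiplicity 1), λ = 1/64 (multiplicity 1), λ = 1/16 (multiplicity 1), λ = 1/4 (multiplicity 1), λ = 1 (multiplicity 1)

image of 1: 1
image of x: -(1/2)x - 1/2
image of x^2: (1/4)x^2 + (1/2)x - 1/4
image of x^3: -(1/8)x^3 - (3/8)x^2 + (3/8)x - 1/8
image of x^4: (1/16)x^4 + (1/4)x^3 - (3/8)x^2 + (1/4)x - 1/16
image of x^5: -(1/32)x^5 - (5/32)x^4 + (5/16)x^3 - (5/16)x^2 + (5/32)x - 1/32
image of x^6: (1/64)x^6 + (3/32)x^5 - (15/64)x^4 + (5/16)x^3 - (15/64)x^2 + (3/32)x - 1/64
the matrix is upper triangular; its diagonal is (1, -1/2, 1/4, -1/8, 1/16, -1/32, 1/64)
for a triangular matrix the eigenvalues are the diagonal entries, with algebraic multiplicity their repetition count


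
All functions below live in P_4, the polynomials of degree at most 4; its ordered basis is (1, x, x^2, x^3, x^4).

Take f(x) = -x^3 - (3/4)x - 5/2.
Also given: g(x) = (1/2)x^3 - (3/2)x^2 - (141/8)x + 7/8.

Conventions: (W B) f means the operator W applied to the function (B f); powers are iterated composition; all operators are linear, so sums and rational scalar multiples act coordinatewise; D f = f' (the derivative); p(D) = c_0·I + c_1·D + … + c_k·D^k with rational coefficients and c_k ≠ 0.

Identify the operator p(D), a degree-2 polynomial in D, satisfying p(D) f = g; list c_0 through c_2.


c_0 = -1/2, c_1 = 1/2, c_2 = 3

D^0 f = -x^3 - (3/4)x - 5/2
D^1 f = -3x^2 - 3/4
D^2 f = -6x
matching coefficients of g against c_0 f + c_1 Df + … from the top degree down determines the c_i
solution: c_0 = -1/2, c_1 = 1/2, c_2 = 3


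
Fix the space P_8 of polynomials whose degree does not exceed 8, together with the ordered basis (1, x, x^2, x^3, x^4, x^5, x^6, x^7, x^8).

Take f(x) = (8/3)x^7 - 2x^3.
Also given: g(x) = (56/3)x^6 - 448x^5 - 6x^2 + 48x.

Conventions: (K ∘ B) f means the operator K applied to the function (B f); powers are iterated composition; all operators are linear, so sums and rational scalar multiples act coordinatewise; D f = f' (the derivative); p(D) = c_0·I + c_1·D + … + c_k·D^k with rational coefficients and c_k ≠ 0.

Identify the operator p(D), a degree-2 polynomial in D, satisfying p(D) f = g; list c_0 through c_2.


D^0 f = (8/3)x^7 - 2x^3
D^1 f = (56/3)x^6 - 6x^2
D^2 f = 112x^5 - 12x
matching coefficients of g against c_0 f + c_1 Df + … from the top degree down determines the c_i
solution: c_0 = 0, c_1 = 1, c_2 = -4

p(D) = D − 4·D^2, i.e. c_0 = 0, c_1 = 1, c_2 = -4


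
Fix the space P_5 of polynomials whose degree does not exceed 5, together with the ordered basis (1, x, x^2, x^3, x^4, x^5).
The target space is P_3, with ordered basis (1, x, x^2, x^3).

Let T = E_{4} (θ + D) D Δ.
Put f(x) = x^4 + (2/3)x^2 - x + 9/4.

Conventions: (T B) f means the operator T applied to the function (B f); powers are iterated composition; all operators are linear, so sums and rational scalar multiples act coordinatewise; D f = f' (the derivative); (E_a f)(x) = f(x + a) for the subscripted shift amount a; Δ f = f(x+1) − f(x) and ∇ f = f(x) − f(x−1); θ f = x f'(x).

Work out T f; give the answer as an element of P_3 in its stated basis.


Δ f = 4x^3 + 6x^2 + (16/3)x + 2/3
D Δ f = 12x^2 + 12x + 16/3
θ (D Δ) f = 24x^2 + 12x
D (D Δ) f = 24x + 12
(θ + D) (D Δ) f = 24x^2 + 36x + 12
E_{4} (θ + D) (D Δ) f = 24x^2 + 228x + 540

the result is g(x) = 24x^2 + 228x + 540


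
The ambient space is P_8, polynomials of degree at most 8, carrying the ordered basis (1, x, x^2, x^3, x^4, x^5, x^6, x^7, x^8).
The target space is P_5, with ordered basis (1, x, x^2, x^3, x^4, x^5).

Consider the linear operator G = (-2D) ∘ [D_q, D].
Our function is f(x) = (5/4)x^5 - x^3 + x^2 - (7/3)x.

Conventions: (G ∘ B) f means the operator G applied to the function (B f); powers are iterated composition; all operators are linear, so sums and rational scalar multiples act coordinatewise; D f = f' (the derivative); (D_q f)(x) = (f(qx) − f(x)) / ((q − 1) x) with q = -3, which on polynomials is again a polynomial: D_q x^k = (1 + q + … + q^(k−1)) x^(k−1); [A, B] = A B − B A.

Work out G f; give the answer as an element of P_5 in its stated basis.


g(x) = 2580x^2 - 40

D f = (25/4)x^4 - 3x^2 + 2x - 7/3
D_q D f = -125x^3 + 6x + 2
D_q f = (305/4)x^4 - 7x^2 - 2x - 7/3
D D_q f = 305x^3 - 14x - 2
[D_q, D] f = -430x^3 + 20x + 4
D [D_q, D] f = -1290x^2 + 20
(-2D) [D_q, D] f = 2580x^2 - 40


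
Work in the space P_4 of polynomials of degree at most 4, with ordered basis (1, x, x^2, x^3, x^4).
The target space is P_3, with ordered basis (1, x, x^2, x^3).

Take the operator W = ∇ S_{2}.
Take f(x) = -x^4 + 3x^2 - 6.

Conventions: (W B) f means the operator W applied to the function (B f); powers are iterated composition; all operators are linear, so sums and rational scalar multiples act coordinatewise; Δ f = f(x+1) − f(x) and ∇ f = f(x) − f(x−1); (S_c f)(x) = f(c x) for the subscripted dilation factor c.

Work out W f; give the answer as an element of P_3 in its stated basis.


the result is g(x) = -64x^3 + 96x^2 - 40x + 4

S_{2} f = -16x^4 + 12x^2 - 6
∇ S_{2} f = -64x^3 + 96x^2 - 40x + 4


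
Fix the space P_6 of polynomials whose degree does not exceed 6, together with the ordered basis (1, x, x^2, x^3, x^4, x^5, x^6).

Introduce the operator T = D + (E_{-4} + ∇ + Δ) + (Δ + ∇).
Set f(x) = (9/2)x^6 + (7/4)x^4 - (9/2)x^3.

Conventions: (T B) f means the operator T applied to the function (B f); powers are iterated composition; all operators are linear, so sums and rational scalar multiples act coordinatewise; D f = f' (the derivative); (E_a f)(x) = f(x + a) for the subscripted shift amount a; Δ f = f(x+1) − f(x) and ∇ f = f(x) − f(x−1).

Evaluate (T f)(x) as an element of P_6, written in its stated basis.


D f = 27x^5 + 7x^3 - (27/2)x^2
E_{-4} f = (9/2)x^6 - 108x^5 + (4327/4)x^4 - (11585/2)x^3 + 17502x^2 - 28312x + 19168
∇ f = 27x^5 - (135/2)x^4 + 97x^3 - (183/2)x^2 + (95/2)x - 43/4
Δ f = 27x^5 + (135/2)x^4 + 97x^3 + (129/2)x^2 + (41/2)x + 7/4
(E_{-4} + ∇ + Δ) f = (9/2)x^6 - 54x^5 + (4327/4)x^4 - (11197/2)x^3 + 17475x^2 - 28244x + 19159
Δ f = 27x^5 + (135/2)x^4 + 97x^3 + (129/2)x^2 + (41/2)x + 7/4
∇ f = 27x^5 - (135/2)x^4 + 97x^3 - (183/2)x^2 + (95/2)x - 43/4
(Δ + ∇) f = 54x^5 + 194x^3 - 27x^2 + 68x - 9
(D + (E_{-4} + ∇ + Δ) + (Δ + ∇)) f = (9/2)x^6 + 27x^5 + (4327/4)x^4 - (10795/2)x^3 + (34869/2)x^2 - 28176x + 19150

the result is g(x) = (9/2)x^6 + 27x^5 + (4327/4)x^4 - (10795/2)x^3 + (34869/2)x^2 - 28176x + 19150


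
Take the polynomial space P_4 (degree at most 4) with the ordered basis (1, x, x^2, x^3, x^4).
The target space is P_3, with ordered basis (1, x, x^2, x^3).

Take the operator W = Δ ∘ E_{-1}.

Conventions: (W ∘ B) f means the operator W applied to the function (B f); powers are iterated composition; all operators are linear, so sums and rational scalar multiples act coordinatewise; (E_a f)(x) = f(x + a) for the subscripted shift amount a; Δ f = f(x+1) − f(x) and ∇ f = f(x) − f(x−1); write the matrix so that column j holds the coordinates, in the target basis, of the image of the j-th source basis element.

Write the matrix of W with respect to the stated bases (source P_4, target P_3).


the matrix is [[0, 1, -1, 1, -1]; [0, 0, 2, -3, 4]; [0, 0, 0, 3, -6]; [0, 0, 0, 0, 4]] (rows listed top to bottom)

image of 1: 0
image of x: 1
image of x^2: 2x - 1
image of x^3: 3x^2 - 3x + 1
image of x^4: 4x^3 - 6x^2 + 4x - 1
each image's coordinates form column j of the matrix


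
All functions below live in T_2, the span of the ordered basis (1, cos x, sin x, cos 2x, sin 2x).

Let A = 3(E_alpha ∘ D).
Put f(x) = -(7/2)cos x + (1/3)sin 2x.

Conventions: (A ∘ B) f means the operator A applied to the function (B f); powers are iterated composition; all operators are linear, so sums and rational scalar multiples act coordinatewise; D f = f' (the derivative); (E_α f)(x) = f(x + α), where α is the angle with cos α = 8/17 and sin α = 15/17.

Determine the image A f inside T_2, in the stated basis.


the result is g(x) = (315/34)cos x + (84/17)sin x - (322/289)cos 2x - (480/289)sin 2x

D f = (7/2)sin x + (2/3)cos 2x
E_alpha D f = (105/34)cos x + (28/17)sin x - (322/867)cos 2x - (160/289)sin 2x
(3(E_alpha ∘ D)) f = (315/34)cos x + (84/17)sin x - (322/289)cos 2x - (480/289)sin 2x


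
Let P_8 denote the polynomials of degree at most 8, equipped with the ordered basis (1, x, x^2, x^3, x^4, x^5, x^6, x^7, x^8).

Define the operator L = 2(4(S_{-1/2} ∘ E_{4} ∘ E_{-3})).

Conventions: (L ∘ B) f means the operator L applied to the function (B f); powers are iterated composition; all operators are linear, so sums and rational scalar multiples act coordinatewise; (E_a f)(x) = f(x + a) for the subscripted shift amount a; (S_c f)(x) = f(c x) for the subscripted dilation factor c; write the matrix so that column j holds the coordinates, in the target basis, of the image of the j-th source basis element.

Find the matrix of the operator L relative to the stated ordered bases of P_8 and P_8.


image of 1: 8
image of x: -4x + 8
image of x^2: 2x^2 - 8x + 8
image of x^3: -x^3 + 6x^2 - 12x + 8
image of x^4: (1/2)x^4 - 4x^3 + 12x^2 - 16x + 8
image of x^5: -(1/4)x^5 + (5/2)x^4 - 10x^3 + 20x^2 - 20x + 8
image of x^6: (1/8)x^6 - (3/2)x^5 + (15/2)x^4 - 20x^3 + 30x^2 - 24x + 8
image of x^7: -(1/16)x^7 + (7/8)x^6 - (21/4)x^5 + (35/2)x^4 - 35x^3 + 42x^2 - 28x + 8
image of x^8: (1/32)x^8 - (1/2)x^7 + (7/2)x^6 - 14x^5 + 35x^4 - 56x^3 + 56x^2 - 32x + 8
each image's coordinates form column j of the matrix

the matrix is [[8, 8, 8, 8, 8, 8, 8, 8, 8]; [0, -4, -8, -12, -16, -20, -24, -28, -32]; [0, 0, 2, 6, 12, 20, 30, 42, 56]; [0, 0, 0, -1, -4, -10, -20, -35, -56]; [0, 0, 0, 0, 1/2, 5/2, 15/2, 35/2, 35]; [0, 0, 0, 0, 0, -1/4, -3/2, -21/4, -14]; [0, 0, 0, 0, 0, 0, 1/8, 7/8, 7/2]; [0, 0, 0, 0, 0, 0, 0, -1/16, -1/2]; [0, 0, 0, 0, 0, 0, 0, 0, 1/32]] (rows listed top to bottom)


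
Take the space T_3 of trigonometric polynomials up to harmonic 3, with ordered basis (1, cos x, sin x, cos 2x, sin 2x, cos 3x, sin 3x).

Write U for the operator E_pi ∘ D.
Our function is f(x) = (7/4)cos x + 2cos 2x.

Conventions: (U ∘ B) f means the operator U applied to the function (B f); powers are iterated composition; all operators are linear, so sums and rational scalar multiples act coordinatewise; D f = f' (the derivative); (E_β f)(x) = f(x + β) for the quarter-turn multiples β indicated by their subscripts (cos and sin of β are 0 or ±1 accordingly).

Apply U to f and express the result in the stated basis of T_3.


g(x) = (7/4)sin x - 4sin 2x

D f = -(7/4)sin x - 4sin 2x
E_pi D f = (7/4)sin x - 4sin 2x


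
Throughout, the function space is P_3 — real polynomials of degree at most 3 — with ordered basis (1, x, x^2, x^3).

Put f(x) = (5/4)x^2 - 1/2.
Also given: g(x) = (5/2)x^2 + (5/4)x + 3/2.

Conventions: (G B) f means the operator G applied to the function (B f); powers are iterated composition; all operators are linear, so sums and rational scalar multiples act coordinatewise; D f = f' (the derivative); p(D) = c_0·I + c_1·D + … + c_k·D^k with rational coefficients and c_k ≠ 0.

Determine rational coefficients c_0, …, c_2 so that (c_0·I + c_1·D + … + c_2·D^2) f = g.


p(D) = 2·I + (1/2)·D + D^2, i.e. c_0 = 2, c_1 = 1/2, c_2 = 1

D^0 f = (5/4)x^2 - 1/2
D^1 f = (5/2)x
D^2 f = 5/2
matching coefficients of g against c_0 f + c_1 Df + … from the top degree down determines the c_i
solution: c_0 = 2, c_1 = 1/2, c_2 = 1


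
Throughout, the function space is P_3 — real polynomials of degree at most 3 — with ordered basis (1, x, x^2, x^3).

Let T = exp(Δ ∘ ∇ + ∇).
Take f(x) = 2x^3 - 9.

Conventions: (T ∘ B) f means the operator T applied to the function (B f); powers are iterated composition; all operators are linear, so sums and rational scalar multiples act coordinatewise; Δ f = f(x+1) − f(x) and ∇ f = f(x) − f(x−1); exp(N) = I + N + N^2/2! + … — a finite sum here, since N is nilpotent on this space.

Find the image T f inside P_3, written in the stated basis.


g(x) = 2x^3 + 6x^2 + 12x + 1

order-1 term: 6x^2 + 6x + 2
order-2 term: 6x + 6
order-3 term: 2
the series for exp(Δ ∘ ∇ + ∇) f terminates at order 3
exp(Δ ∘ ∇ + ∇) f = 2x^3 + 6x^2 + 12x + 1


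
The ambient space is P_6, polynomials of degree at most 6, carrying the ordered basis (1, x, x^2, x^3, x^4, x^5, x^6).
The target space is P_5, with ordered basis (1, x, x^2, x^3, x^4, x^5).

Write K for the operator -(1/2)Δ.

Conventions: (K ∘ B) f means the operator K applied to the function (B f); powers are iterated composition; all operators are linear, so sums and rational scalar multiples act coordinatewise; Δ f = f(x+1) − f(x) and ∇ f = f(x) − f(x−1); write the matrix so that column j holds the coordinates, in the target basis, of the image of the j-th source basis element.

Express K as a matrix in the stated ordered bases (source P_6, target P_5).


the matrix is [[0, -1/2, -1/2, -1/2, -1/2, -1/2, -1/2]; [0, 0, -1, -3/2, -2, -5/2, -3]; [0, 0, 0, -3/2, -3, -5, -15/2]; [0, 0, 0, 0, -2, -5, -10]; [0, 0, 0, 0, 0, -5/2, -15/2]; [0, 0, 0, 0, 0, 0, -3]] (rows listed top to bottom)

image of 1: 0
image of x: -1/2
image of x^2: -x - 1/2
image of x^3: -(3/2)x^2 - (3/2)x - 1/2
image of x^4: -2x^3 - 3x^2 - 2x - 1/2
image of x^5: -(5/2)x^4 - 5x^3 - 5x^2 - (5/2)x - 1/2
image of x^6: -3x^5 - (15/2)x^4 - 10x^3 - (15/2)x^2 - 3x - 1/2
each image's coordinates form column j of the matrix


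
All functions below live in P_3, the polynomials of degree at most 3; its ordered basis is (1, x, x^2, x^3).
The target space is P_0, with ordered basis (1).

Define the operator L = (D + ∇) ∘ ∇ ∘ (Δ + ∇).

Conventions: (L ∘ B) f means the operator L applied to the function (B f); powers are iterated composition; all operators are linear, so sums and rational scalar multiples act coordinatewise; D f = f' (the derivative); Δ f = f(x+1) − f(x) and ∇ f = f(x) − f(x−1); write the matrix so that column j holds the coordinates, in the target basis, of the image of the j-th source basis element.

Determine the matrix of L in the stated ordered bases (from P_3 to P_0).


image of 1: 0
image of x: 0
image of x^2: 0
image of x^3: 24
each image's coordinates form column j of the matrix

the matrix is [[0, 0, 0, 24]] (rows listed top to bottom)


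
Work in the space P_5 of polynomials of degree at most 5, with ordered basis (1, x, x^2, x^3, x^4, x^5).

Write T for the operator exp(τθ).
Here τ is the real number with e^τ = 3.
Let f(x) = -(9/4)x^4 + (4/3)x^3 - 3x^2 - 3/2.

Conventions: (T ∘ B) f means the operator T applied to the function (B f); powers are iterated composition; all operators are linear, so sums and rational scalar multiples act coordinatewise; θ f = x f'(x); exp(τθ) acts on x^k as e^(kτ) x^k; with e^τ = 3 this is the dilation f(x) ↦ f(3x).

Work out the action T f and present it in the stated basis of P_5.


the image equals g(x) = -(729/4)x^4 + 36x^3 - 27x^2 - 3/2

exp(τθ) x^k = e^(kτ) x^k; with e^τ = 3 this sends x^k to 3^k x^k
x^2 ↦ 9 x^2
x^3 ↦ 27 x^3
x^4 ↦ 81 x^4
applying this coordinatewise to f: exp(τθ) f = -(729/4)x^4 + 36x^3 - 27x^2 - 3/2


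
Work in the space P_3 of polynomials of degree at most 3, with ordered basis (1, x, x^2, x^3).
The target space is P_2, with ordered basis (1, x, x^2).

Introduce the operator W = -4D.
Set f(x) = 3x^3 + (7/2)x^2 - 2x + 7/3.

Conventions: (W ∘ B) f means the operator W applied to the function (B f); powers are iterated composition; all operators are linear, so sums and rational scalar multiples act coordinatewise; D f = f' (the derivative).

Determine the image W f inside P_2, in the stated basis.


D f = 9x^2 + 7x - 2
(-4D) f = -36x^2 - 28x + 8

g(x) = -36x^2 - 28x + 8


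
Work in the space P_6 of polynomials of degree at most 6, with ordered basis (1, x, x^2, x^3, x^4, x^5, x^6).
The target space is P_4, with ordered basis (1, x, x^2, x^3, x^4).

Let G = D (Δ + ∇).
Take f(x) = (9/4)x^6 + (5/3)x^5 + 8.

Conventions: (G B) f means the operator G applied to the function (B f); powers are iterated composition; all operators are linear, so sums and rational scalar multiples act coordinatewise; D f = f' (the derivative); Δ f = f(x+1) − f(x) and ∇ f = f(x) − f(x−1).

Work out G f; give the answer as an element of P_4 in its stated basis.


the image equals g(x) = 135x^4 + (200/3)x^3 + 270x^2 + (200/3)x + 27

Δ f = (27/2)x^5 + (505/12)x^4 + (185/3)x^3 + (605/12)x^2 + (131/6)x + 47/12
∇ f = (27/2)x^5 - (305/12)x^4 + (85/3)x^3 - (205/12)x^2 + (31/6)x - 7/12
(Δ + ∇) f = 27x^5 + (50/3)x^4 + 90x^3 + (100/3)x^2 + 27x + 10/3
D (Δ + ∇) f = 135x^4 + (200/3)x^3 + 270x^2 + (200/3)x + 27


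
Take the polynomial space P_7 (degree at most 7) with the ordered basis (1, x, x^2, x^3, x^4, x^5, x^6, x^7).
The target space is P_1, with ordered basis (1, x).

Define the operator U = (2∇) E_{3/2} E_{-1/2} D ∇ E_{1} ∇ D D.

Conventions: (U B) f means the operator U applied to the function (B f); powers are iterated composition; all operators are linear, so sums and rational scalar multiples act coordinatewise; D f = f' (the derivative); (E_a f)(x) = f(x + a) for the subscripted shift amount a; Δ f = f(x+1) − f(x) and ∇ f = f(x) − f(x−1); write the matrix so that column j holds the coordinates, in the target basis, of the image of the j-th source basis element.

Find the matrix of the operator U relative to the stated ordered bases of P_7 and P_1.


the matrix is [[0, 0, 0, 0, 0, 0, 1440, 5040]; [0, 0, 0, 0, 0, 0, 0, 10080]] (rows listed top to bottom)

image of 1: 0
image of x: 0
image of x^2: 0
image of x^3: 0
image of x^4: 0
image of x^5: 0
image of x^6: 1440
image of x^7: 10080x + 5040
each image's coordinates form column j of the matrix


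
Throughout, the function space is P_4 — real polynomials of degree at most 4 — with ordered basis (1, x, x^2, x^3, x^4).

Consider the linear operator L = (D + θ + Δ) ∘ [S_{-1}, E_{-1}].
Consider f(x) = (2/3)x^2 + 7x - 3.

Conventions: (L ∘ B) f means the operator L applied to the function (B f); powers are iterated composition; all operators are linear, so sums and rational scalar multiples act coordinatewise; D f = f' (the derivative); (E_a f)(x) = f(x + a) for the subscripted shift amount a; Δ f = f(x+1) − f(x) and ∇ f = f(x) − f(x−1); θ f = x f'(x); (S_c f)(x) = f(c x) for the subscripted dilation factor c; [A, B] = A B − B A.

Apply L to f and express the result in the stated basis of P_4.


E_{-1} f = (2/3)x^2 + (17/3)x - 28/3
S_{-1} E_{-1} f = (2/3)x^2 - (17/3)x - 28/3
S_{-1} f = (2/3)x^2 - 7x - 3
E_{-1} S_{-1} f = (2/3)x^2 - (25/3)x + 14/3
[S_{-1}, E_{-1}] f = (8/3)x - 14
D [S_{-1}, E_{-1}] f = 8/3
θ [S_{-1}, E_{-1}] f = (8/3)x
Δ [S_{-1}, E_{-1}] f = 8/3
(D + θ + Δ) [S_{-1}, E_{-1}] f = (8/3)x + 16/3

the result is g(x) = (8/3)x + 16/3


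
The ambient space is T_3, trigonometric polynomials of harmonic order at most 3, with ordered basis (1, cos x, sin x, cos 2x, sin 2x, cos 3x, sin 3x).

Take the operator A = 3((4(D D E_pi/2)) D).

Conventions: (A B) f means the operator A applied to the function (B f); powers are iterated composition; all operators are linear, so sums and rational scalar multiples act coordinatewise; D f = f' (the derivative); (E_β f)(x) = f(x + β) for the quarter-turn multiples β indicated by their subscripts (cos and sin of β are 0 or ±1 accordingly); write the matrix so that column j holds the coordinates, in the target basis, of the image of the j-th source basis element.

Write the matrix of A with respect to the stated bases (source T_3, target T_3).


the matrix is [[0, 0, 0, 0, 0, 0, 0]; [0, 12, 0, 0, 0, 0, 0]; [0, 0, 12, 0, 0, 0, 0]; [0, 0, 0, 0, 96, 0, 0]; [0, 0, 0, -96, 0, 0, 0]; [0, 0, 0, 0, 0, -324, 0]; [0, 0, 0, 0, 0, 0, -324]] (rows listed top to bottom)

image of 1: 0
image of cos x: 12cos x
image of sin x: 12sin x
image of cos 2x: -96sin 2x
image of sin 2x: 96cos 2x
image of cos 3x: -324cos 3x
image of sin 3x: -324sin 3x
each image's coordinates form column j of the matrix


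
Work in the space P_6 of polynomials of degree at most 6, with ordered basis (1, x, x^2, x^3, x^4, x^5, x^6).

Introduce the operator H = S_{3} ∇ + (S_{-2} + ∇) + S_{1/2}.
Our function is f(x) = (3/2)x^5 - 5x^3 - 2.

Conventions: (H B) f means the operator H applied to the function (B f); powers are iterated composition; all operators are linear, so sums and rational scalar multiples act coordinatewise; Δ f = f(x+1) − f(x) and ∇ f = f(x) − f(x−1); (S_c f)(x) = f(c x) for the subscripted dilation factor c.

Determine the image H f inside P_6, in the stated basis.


∇ f = (15/2)x^4 - 15x^3 + (15/2)x - 7/2
S_{3} ∇ f = (1215/2)x^4 - 405x^3 + (45/2)x - 7/2
S_{-2} f = -48x^5 + 40x^3 - 2
∇ f = (15/2)x^4 - 15x^3 + (15/2)x - 7/2
(S_{-2} + ∇) f = -48x^5 + (15/2)x^4 + 25x^3 + (15/2)x - 11/2
S_{1/2} f = (3/64)x^5 - (5/8)x^3 - 2
(S_{3} ∇ + (S_{-2} + ∇) + S_{1/2}) f = -(3069/64)x^5 + 615x^4 - (3045/8)x^3 + 30x - 11

the result is g(x) = -(3069/64)x^5 + 615x^4 - (3045/8)x^3 + 30x - 11


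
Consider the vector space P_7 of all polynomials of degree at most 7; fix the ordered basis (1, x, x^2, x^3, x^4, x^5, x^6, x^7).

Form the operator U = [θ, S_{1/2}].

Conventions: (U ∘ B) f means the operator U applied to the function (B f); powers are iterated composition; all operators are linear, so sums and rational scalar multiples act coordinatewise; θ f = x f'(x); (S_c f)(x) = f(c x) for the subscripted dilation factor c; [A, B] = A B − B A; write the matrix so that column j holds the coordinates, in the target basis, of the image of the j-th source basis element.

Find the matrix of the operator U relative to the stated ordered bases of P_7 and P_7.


the matrix is [[0, 0, 0, 0, 0, 0, 0, 0]; [0, 0, 0, 0, 0, 0, 0, 0]; [0, 0, 0, 0, 0, 0, 0, 0]; [0, 0, 0, 0, 0, 0, 0, 0]; [0, 0, 0, 0, 0, 0, 0, 0]; [0, 0, 0, 0, 0, 0, 0, 0]; [0, 0, 0, 0, 0, 0, 0, 0]; [0, 0, 0, 0, 0, 0, 0, 0]] (rows listed top to bottom)

image of 1: 0
image of x: 0
image of x^2: 0
image of x^3: 0
image of x^4: 0
image of x^5: 0
image of x^6: 0
image of x^7: 0
each image's coordinates form column j of the matrix


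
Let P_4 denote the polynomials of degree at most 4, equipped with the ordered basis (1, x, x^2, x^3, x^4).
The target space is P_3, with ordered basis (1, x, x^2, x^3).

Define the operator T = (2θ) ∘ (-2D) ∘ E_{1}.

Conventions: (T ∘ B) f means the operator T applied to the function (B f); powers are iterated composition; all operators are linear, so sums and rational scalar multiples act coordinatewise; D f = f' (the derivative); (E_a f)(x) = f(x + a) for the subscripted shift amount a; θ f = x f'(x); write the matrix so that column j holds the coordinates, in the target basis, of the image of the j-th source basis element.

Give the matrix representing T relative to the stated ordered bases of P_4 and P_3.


the matrix is [[0, 0, 0, 0, 0]; [0, 0, -8, -24, -48]; [0, 0, 0, -24, -96]; [0, 0, 0, 0, -48]] (rows listed top to bottom)

image of 1: 0
image of x: 0
image of x^2: -8x
image of x^3: -24x^2 - 24x
image of x^4: -48x^3 - 96x^2 - 48x
each image's coordinates form column j of the matrix


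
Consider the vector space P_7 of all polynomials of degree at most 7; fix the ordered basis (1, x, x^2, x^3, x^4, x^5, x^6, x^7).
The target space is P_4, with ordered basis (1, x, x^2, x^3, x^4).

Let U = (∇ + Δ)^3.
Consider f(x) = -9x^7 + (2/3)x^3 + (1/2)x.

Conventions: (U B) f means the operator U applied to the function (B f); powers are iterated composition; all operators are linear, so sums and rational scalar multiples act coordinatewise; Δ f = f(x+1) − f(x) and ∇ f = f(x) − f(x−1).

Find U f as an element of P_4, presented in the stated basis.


g(x) = -15120x^4 - 90720x^2 - 39280

∇ f = -63x^6 + 189x^5 - 315x^4 + 315x^3 - 187x^2 + 61x - 47/6
Δ f = -63x^6 - 189x^5 - 315x^4 - 315x^3 - 187x^2 - 61x - 47/6
(∇ + Δ) f = -126x^6 - 630x^4 - 374x^2 - 47/3
∇ (∇ + Δ) f = -756x^5 + 1890x^4 - 5040x^3 + 5670x^2 - 4024x + 1130
Δ (∇ + Δ) f = -756x^5 - 1890x^4 - 5040x^3 - 5670x^2 - 4024x - 1130
(∇ + Δ) (∇ + Δ) f = -1512x^5 - 10080x^3 - 8048x
∇ (∇ + Δ) (∇ + Δ) f = -7560x^4 + 15120x^3 - 45360x^2 + 37800x - 19640
Δ (∇ + Δ) (∇ + Δ) f = -7560x^4 - 15120x^3 - 45360x^2 - 37800x - 19640
(∇ + Δ) (∇ + Δ) (∇ + Δ) f = -15120x^4 - 90720x^2 - 39280


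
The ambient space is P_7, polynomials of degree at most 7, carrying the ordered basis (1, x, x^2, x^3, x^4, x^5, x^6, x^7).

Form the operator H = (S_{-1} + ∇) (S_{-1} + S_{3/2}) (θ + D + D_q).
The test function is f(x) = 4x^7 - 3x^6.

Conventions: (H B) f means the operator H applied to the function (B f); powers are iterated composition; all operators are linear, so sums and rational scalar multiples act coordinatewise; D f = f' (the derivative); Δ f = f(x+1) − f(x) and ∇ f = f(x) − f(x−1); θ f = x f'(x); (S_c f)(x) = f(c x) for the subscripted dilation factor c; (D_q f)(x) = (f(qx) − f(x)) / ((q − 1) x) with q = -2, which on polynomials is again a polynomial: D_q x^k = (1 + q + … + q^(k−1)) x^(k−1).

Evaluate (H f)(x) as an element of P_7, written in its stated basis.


the image equals g(x) = -(14413/32)x^7 + (86527/16)x^6 + (60405/16)x^5 - (530515/32)x^4 + (843855/32)x^3 - (342411/16)x^2 + (71153/8)x - 48255/32

θ f = 28x^7 - 18x^6
D f = 28x^6 - 18x^5
D_q f = 172x^6 + 63x^5
(θ + D + D_q) f = 28x^7 + 182x^6 + 45x^5
S_{-1} (θ + D + D_q) f = -28x^7 + 182x^6 - 45x^5
S_{3/2} (θ + D + D_q) f = (15309/32)x^7 + (66339/32)x^6 + (10935/32)x^5
(S_{-1} + S_{3/2}) (θ + D + D_q) f = (14413/32)x^7 + (72163/32)x^6 + (9495/32)x^5
S_{-1} (S_{-1} + S_{3/2}) (θ + D + D_q) f = -(14413/32)x^7 + (72163/32)x^6 - (9495/32)x^5
∇ (S_{-1} + S_{3/2}) (θ + D + D_q) f = (100891/32)x^6 + (130305/32)x^5 - (530515/32)x^4 + (843855/32)x^3 - (342411/16)x^2 + (71153/8)x - 48255/32
(S_{-1} + ∇) (S_{-1} + S_{3/2}) (θ + D + D_q) f = -(14413/32)x^7 + (86527/16)x^6 + (60405/16)x^5 - (530515/32)x^4 + (843855/32)x^3 - (342411/16)x^2 + (71153/8)x - 48255/32


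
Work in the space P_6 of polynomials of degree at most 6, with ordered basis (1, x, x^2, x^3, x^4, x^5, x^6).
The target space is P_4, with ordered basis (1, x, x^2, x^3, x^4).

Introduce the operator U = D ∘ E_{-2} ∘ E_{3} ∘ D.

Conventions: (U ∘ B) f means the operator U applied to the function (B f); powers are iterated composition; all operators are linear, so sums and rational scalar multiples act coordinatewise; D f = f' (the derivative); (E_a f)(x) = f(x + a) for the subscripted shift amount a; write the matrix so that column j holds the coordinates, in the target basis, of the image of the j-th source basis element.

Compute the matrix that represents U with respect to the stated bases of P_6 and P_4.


image of 1: 0
image of x: 0
image of x^2: 2
image of x^3: 6x + 6
image of x^4: 12x^2 + 24x + 12
image of x^5: 20x^3 + 60x^2 + 60x + 20
image of x^6: 30x^4 + 120x^3 + 180x^2 + 120x + 30
each image's coordinates form column j of the matrix

the matrix is [[0, 0, 2, 6, 12, 20, 30]; [0, 0, 0, 6, 24, 60, 120]; [0, 0, 0, 0, 12, 60, 180]; [0, 0, 0, 0, 0, 20, 120]; [0, 0, 0, 0, 0, 0, 30]] (rows listed top to bottom)


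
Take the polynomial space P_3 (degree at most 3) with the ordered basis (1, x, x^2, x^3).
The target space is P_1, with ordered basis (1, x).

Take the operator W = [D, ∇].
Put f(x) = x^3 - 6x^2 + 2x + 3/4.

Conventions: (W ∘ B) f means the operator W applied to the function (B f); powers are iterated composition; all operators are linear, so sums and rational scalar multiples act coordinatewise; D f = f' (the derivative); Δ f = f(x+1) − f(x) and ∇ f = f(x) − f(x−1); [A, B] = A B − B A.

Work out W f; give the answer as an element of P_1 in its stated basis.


g(x) = 0

∇ f = 3x^2 - 15x + 9
D ∇ f = 6x - 15
D f = 3x^2 - 12x + 2
∇ D f = 6x - 15
[D, ∇] f = 0


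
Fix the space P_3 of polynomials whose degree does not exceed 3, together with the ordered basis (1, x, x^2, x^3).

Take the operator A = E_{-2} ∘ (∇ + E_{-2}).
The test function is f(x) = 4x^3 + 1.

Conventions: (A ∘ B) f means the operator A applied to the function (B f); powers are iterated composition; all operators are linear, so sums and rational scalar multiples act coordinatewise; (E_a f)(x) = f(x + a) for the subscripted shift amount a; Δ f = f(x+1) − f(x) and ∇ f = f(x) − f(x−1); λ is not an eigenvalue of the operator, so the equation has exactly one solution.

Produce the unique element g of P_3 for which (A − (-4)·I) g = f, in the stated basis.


write g with unknown coordinates in the stated basis and equate coefficients in (A − (-4)·I) g = f
solving from the highest basis element down gives g = (4/5)x^3 + (36/25)x^2 - (444/125)x + 1313/625
check: A g = (4/5)x^3 - (144/25)x^2 + (1776/125)x - 4627/625
so A g − (-4)·g = 4x^3 + 1 = f ✓

the result is g(x) = (4/5)x^3 + (36/25)x^2 - (444/125)x + 1313/625


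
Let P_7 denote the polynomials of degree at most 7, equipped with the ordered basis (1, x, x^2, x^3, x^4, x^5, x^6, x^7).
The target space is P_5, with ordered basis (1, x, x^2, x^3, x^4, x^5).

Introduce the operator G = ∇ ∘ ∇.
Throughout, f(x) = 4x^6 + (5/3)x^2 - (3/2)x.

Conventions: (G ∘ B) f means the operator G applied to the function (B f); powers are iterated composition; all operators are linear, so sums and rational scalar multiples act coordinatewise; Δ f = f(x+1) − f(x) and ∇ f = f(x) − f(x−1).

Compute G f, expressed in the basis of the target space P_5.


∇ f = 24x^5 - 60x^4 + 80x^3 - 60x^2 + (82/3)x - 43/6
∇ ∇ f = 120x^4 - 480x^3 + 840x^2 - 720x + 754/3

g(x) = 120x^4 - 480x^3 + 840x^2 - 720x + 754/3


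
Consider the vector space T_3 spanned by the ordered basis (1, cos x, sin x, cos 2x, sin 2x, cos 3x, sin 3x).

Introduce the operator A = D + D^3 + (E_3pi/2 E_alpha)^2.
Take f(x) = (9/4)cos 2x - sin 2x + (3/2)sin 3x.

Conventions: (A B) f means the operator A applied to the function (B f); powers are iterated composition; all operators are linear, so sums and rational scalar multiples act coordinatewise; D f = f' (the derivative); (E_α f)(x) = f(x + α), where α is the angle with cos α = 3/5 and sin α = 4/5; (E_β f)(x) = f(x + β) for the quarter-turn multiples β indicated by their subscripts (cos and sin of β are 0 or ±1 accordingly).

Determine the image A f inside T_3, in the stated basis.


g(x) = (11601/2500)cos 2x + (19441/1250)sin 2x - (547056/15625)cos 3x - (35259/31250)sin 3x

D f = -2cos 2x - (9/2)sin 2x + (9/2)cos 3x
D f = -2cos 2x - (9/2)sin 2x + (9/2)cos 3x
D D f = -9cos 2x + 4sin 2x - (27/2)sin 3x
D D D f = 8cos 2x + 18sin 2x - (81/2)cos 3x
E_alpha f = -(159/100)cos 2x - (47/25)sin 2x + (66/125)cos 3x - (351/250)sin 3x
E_3pi/2 E_alpha f = (159/100)cos 2x + (47/25)sin 2x - (351/250)cos 3x - (66/125)sin 3x
E_alpha (E_3pi/2 E_alpha) f = (3399/2500)cos 2x - (1283/625)sin 2x + (35259/31250)cos 3x + (15444/15625)sin 3x
E_3pi/2 E_alpha (E_3pi/2 E_alpha) f = -(3399/2500)cos 2x + (1283/625)sin 2x + (15444/15625)cos 3x - (35259/31250)sin 3x
(D + D^3 + (E_3pi/2 E_alpha)^2) f = (11601/2500)cos 2x + (19441/1250)sin 2x - (547056/15625)cos 3x - (35259/31250)sin 3x


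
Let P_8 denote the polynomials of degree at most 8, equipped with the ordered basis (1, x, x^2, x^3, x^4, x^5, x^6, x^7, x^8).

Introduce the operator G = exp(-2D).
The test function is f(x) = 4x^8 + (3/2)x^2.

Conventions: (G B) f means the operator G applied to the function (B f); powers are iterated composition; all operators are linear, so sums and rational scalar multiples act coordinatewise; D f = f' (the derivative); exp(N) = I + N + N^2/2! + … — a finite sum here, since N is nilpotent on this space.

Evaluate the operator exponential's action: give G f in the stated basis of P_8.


g(x) = 4x^8 - 64x^7 + 448x^6 - 1792x^5 + 4480x^4 - 7168x^3 + (14339/2)x^2 - 4102x + 1030

order-1 term: -64x^7 - 6x
order-2 term: 448x^6 + 6
order-3 term: -1792x^5
order-4 term: 4480x^4
order-5 term: -7168x^3
order-6 term: 7168x^2
order-7 term: -4096x
order-8 term: 1024
the series for exp(-2D) f terminates at order 8
exp(-2D) f = 4x^8 - 64x^7 + 448x^6 - 1792x^5 + 4480x^4 - 7168x^3 + (14339/2)x^2 - 4102x + 1030


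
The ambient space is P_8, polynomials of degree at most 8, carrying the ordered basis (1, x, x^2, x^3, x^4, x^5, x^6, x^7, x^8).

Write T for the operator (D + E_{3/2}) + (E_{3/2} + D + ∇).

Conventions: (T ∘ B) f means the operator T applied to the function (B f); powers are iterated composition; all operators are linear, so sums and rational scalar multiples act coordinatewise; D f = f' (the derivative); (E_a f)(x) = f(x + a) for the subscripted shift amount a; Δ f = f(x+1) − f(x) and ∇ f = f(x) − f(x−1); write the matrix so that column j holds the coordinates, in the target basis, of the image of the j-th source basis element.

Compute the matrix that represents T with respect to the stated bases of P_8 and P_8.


image of 1: 2
image of x: 2x + 6
image of x^2: 2x^2 + 12x + 7/2
image of x^3: 2x^3 + 18x^2 + (21/2)x + 31/4
image of x^4: 2x^4 + 24x^3 + 21x^2 + 31x + 73/8
image of x^5: 2x^5 + 30x^4 + 35x^3 + (155/2)x^2 + (365/8)x + 259/16
image of x^6: 2x^6 + 36x^5 + (105/2)x^4 + 155x^3 + (1095/8)x^2 + (777/8)x + 697/32
image of x^7: 2x^7 + 42x^6 + (147/2)x^5 + (1085/4)x^4 + (2555/8)x^3 + (5439/16)x^2 + (4879/32)x + 2251/64
image of x^8: 2x^8 + 48x^7 + 98x^6 + 434x^5 + (2555/4)x^4 + (1813/2)x^3 + (4879/8)x^2 + (2251/8)x + 6433/128
each image's coordinates form column j of the matrix

the matrix is [[2, 6, 7/2, 31/4, 73/8, 259/16, 697/32, 2251/64, 6433/128]; [0, 2, 12, 21/2, 31, 365/8, 777/8, 4879/32, 2251/8]; [0, 0, 2, 18, 21, 155/2, 1095/8, 5439/16, 4879/8]; [0, 0, 0, 2, 24, 35, 155, 2555/8, 1813/2]; [0, 0, 0, 0, 2, 30, 105/2, 1085/4, 2555/4]; [0, 0, 0, 0, 0, 2, 36, 147/2, 434]; [0, 0, 0, 0, 0, 0, 2, 42, 98]; [0, 0, 0, 0, 0, 0, 0, 2, 48]; [0, 0, 0, 0, 0, 0, 0, 0, 2]] (rows listed top to bottom)


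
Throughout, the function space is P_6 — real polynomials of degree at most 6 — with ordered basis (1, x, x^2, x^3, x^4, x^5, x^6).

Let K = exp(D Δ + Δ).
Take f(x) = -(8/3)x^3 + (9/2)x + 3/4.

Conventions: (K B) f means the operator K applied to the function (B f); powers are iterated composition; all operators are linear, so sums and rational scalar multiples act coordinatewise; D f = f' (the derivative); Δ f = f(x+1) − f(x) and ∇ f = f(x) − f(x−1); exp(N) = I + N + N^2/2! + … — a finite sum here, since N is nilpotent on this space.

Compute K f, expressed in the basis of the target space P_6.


order-1 term: -8x^2 - 24x - 37/6
order-2 term: -8x - 24
order-3 term: -8/3
the series for exp(D Δ + Δ) f terminates at order 3
exp(D Δ + Δ) f = -(8/3)x^3 - 8x^2 - (55/2)x - 385/12

g(x) = -(8/3)x^3 - 8x^2 - (55/2)x - 385/12


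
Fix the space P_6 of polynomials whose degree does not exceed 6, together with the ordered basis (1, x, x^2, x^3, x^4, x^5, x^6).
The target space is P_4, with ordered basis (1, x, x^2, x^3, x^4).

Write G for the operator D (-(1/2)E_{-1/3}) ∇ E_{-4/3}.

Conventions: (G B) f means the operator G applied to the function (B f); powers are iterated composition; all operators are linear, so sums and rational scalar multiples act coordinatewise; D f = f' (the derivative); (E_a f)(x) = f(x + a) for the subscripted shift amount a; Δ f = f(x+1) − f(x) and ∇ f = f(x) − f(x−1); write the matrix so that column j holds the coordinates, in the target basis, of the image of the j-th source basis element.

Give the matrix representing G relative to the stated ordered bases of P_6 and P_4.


image of 1: 0
image of x: 0
image of x^2: -1
image of x^3: -3x + 13/2
image of x^4: -6x^2 + 26x - 86/3
image of x^5: -10x^3 + 65x^2 - (430/3)x + 5785/54
image of x^6: -15x^4 + 130x^3 - 430x^2 + (5785/9)x - 9881/27
each image's coordinates form column j of the matrix

the matrix is [[0, 0, -1, 13/2, -86/3, 5785/54, -9881/27]; [0, 0, 0, -3, 26, -430/3, 5785/9]; [0, 0, 0, 0, -6, 65, -430]; [0, 0, 0, 0, 0, -10, 130]; [0, 0, 0, 0, 0, 0, -15]] (rows listed top to bottom)
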